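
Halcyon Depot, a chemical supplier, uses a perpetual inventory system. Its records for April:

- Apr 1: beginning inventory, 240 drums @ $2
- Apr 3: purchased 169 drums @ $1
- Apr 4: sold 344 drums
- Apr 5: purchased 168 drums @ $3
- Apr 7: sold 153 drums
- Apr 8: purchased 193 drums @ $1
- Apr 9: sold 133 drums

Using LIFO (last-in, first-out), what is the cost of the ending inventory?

Ending inventory = $235

Apr 4, 344 sold [LIFO — newest first]: 169 @ $1 + 175 @ $2 = $519
Apr 7, 153 sold [LIFO — newest first]: 153 @ $3 = $459
Apr 9, 133 sold [LIFO — newest first]: 133 @ $1 = $133
Total COGS = $519 + $459 + $133 = $1,111
Ending inventory: 65 @ $2 + 15 @ $3 + 60 @ $1 = $235
Check: goods available $1,346 = COGS $1,111 + ending $235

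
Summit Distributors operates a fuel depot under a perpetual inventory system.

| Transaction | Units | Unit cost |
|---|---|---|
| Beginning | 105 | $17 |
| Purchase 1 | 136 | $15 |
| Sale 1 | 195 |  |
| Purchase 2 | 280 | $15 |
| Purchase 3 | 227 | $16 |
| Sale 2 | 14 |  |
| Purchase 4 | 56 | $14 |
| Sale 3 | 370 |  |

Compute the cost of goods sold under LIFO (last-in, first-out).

COGS = $8,974

Sale 1 (195) [LIFO — newest first]: 136 @ $15 + 59 @ $17 = $3,043
Sale 2 (14) [LIFO — newest first]: 14 @ $16 = $224
Sale 3 (370) [LIFO — newest first]: 56 @ $14 + 213 @ $16 + 101 @ $15 = $5,707
Total COGS = $3,043 + $224 + $5,707 = $8,974
Ending inventory: 46 @ $17 + 179 @ $15 = $3,467
Check: goods available $12,441 = COGS $8,974 + ending $3,467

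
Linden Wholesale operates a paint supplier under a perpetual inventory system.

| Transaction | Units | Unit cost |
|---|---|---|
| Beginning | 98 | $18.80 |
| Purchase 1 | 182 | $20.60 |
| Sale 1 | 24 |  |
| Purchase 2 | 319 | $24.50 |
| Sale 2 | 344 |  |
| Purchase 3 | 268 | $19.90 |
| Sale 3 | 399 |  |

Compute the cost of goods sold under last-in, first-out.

COGS = $16,856.70

Sale 1 (24) [LIFO — newest first]: 24 @ $20.60 = $494.40
Sale 2 (344) [LIFO — newest first]: 319 @ $24.50 + 25 @ $20.60 = $8,330.50
Sale 3 (399) [LIFO — newest first]: 268 @ $19.90 + 131 @ $20.60 = $8,031.80
Total COGS = $494.40 + $8,330.50 + $8,031.80 = $16,856.70
Ending inventory: 98 @ $18.80 + 2 @ $20.60 = $1,883.60
Check: goods available $18,740.30 = COGS $16,856.70 + ending $1,883.60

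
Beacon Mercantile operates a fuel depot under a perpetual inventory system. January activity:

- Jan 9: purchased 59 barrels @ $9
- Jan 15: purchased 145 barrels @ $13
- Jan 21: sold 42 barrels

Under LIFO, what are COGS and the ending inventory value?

COGS = $546; ending inventory = $1,870

Jan 21, 42 sold [LIFO — newest first]: 42 @ $13 = $546
Ending inventory: 59 @ $9 + 103 @ $13 = $1,870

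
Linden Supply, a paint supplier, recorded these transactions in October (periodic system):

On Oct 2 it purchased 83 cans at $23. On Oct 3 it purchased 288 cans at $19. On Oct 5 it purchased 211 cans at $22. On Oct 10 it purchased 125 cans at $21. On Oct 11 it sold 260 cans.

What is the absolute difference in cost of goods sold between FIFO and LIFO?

FIFO COGS: 83 @ $23 + 177 @ $19 = $5,272
LIFO COGS: 125 @ $21 + 135 @ $22 = $5,595
Difference = |$5,272 − $5,595| = $323

$323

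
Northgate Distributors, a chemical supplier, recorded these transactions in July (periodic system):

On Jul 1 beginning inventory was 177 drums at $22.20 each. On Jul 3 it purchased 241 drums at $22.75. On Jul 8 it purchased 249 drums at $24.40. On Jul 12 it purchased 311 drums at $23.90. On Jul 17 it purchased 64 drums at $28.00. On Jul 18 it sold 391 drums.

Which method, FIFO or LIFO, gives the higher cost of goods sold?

FIFO COGS: 177 @ $22.20 + 214 @ $22.75 = $8,797.90
LIFO COGS: 64 @ $28.00 + 311 @ $23.90 + 16 @ $24.40 = $9,615.30

LIFO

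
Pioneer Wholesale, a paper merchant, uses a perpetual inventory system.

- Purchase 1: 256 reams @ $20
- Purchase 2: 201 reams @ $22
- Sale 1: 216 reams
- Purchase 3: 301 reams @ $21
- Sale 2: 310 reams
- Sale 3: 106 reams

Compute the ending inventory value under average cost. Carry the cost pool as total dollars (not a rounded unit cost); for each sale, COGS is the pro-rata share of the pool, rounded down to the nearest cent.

Ending inventory = $2,639.27

After Purchase 1: 256 on hand, pool $5,120.00 (≈ $20.0000 each)
After Purchase 2: 457 on hand, pool $9,542.00 (≈ $20.8796 each)
Sale 1, sell 216: 216/457 × $9,542.00 → $4,510.00
After Purchase 3: 542 on hand, pool $11,353.00 (≈ $20.9465 each)
Sale 2, sell 310: 310/542 × $11,353.00 → $6,493.41
Sale 3, sell 106: 106/232 × $4,859.59 → $2,220.32
Total COGS = $4,510.00 + $6,493.41 + $2,220.32 = $13,223.73
Ending inventory (cost pool remaining) = $2,639.27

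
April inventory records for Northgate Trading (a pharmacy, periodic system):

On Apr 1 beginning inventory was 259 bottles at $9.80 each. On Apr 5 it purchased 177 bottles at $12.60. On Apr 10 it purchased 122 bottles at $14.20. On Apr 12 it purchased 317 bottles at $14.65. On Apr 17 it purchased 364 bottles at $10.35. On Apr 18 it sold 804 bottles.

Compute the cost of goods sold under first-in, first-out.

COGS = $10,104.70

Apr 18, 804 sold [FIFO — oldest first]: 259 @ $9.80 + 177 @ $12.60 + 122 @ $14.20 + 246 @ $14.65 = $10,104.70
Ending inventory: 71 @ $14.65 + 364 @ $10.35 = $4,807.55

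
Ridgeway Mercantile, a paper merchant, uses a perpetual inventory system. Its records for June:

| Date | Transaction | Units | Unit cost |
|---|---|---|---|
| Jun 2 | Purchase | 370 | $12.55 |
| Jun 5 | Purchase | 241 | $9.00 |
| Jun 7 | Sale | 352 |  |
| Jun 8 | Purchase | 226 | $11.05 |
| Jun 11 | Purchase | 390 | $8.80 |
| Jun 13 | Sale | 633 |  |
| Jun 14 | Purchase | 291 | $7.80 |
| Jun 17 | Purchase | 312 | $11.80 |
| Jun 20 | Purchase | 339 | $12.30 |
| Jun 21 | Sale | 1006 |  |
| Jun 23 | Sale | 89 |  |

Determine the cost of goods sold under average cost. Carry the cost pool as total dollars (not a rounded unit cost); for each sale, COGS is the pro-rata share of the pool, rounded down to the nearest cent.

COGS = $21,918.80

After Jun 2: 370 on hand, pool $4,643.50 (≈ $12.5500 each)
After Jun 5: 611 on hand, pool $6,812.50 (≈ $11.1498 each)
Jun 7, sell 352: 352/611 × $6,812.50 → $3,924.71
After Jun 8: 485 on hand, pool $5,385.09 (≈ $11.1033 each)
After Jun 11: 875 on hand, pool $8,817.09 (≈ $10.0767 each)
Jun 13, sell 633: 633/875 × $8,817.09 → $6,378.53
After Jun 14: 533 on hand, pool $4,708.36 (≈ $8.8337 each)
After Jun 17: 845 on hand, pool $8,389.96 (≈ $9.9289 each)
After Jun 20: 1184 on hand, pool $12,559.66 (≈ $10.6078 each)
Jun 21, sell 1006: 1006/1184 × $12,559.66 → $10,671.46
Jun 23, sell 89: 89/178 × $1,888.20 → $944.10
Total COGS = $3,924.71 + $6,378.53 + $10,671.46 + $944.10 = $21,918.80
Ending inventory (cost pool remaining) = $944.10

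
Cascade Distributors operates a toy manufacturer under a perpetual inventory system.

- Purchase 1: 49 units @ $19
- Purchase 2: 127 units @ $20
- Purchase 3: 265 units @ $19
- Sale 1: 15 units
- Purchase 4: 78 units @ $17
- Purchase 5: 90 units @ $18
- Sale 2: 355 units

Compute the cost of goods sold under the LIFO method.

COGS = $6,784

Sale 1 (15) [LIFO — newest first]: 15 @ $19 = $285
Sale 2 (355) [LIFO — newest first]: 90 @ $18 + 78 @ $17 + 187 @ $19 = $6,499
Total COGS = $285 + $6,499 = $6,784
Ending inventory: 49 @ $19 + 127 @ $20 + 63 @ $19 = $4,668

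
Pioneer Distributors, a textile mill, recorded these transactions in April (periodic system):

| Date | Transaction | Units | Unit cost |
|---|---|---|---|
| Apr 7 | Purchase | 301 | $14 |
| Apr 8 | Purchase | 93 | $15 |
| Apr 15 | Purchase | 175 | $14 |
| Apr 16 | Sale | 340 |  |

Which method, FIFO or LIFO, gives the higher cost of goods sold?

LIFO

FIFO COGS: 301 @ $14 + 39 @ $15 = $4,799
LIFO COGS: 175 @ $14 + 93 @ $15 + 72 @ $14 = $4,853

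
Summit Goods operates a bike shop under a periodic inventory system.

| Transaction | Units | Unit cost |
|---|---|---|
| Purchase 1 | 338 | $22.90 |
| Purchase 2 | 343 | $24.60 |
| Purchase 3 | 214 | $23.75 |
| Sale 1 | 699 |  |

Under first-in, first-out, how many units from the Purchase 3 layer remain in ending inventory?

196

Sale 1 (699) [FIFO — oldest first]: 338 @ $22.90 + 343 @ $24.60 + 18 @ $23.75 = $16,605.50
Ending inventory: 196 @ $23.75 = $4,655.00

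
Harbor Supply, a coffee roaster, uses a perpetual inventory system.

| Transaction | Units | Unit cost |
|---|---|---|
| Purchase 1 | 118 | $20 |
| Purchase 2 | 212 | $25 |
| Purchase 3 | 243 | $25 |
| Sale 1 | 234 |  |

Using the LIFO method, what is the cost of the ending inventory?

Ending inventory = $7,885

Sale 1 (234) [LIFO — newest first]: 234 @ $25 = $5,850
Ending inventory: 118 @ $20 + 212 @ $25 + 9 @ $25 = $7,885
Check: goods available $13,735 = COGS $5,850 + ending $7,885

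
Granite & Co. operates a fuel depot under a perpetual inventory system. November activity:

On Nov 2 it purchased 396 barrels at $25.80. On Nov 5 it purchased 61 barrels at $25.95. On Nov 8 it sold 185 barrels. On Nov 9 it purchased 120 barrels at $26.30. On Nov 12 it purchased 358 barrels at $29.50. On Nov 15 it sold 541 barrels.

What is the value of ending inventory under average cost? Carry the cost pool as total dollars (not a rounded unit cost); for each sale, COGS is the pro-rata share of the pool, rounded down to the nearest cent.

Ending inventory = $5,779.57

After Nov 2: 396 on hand, pool $10,216.80 (≈ $25.8000 each)
After Nov 5: 457 on hand, pool $11,799.75 (≈ $25.8200 each)
Nov 8, sell 185: 185/457 × $11,799.75 → $4,776.70
After Nov 9: 392 on hand, pool $10,179.05 (≈ $25.9670 each)
After Nov 12: 750 on hand, pool $20,740.05 (≈ $27.6534 each)
Nov 15, sell 541: 541/750 × $20,740.05 → $14,960.48
Total COGS = $4,776.70 + $14,960.48 = $19,737.18
Ending inventory (cost pool remaining) = $5,779.57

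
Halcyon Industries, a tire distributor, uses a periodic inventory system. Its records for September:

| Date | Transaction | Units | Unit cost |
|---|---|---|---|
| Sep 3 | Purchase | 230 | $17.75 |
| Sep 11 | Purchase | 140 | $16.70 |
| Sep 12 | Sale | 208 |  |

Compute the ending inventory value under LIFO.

Ending inventory = $2,875.50

Sep 12, 208 sold [LIFO — newest first]: 140 @ $16.70 + 68 @ $17.75 = $3,545.00
Ending inventory: 162 @ $17.75 = $2,875.50
Check: goods available $6,420.50 = COGS $3,545.00 + ending $2,875.50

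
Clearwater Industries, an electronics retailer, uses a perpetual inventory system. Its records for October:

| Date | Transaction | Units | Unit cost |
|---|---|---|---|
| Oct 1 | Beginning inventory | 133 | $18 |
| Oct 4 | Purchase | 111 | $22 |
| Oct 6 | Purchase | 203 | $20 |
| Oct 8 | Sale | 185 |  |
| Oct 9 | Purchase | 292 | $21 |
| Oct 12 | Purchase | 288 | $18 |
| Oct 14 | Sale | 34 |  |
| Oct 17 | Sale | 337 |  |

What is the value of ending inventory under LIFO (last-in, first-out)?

Oct 8, 185 sold [LIFO — newest first]: 185 @ $20 = $3,700
Oct 14, 34 sold [LIFO — newest first]: 34 @ $18 = $612
Oct 17, 337 sold [LIFO — newest first]: 254 @ $18 + 83 @ $21 = $6,315
Total COGS = $3,700 + $612 + $6,315 = $10,627
Ending inventory: 133 @ $18 + 111 @ $22 + 18 @ $20 + 209 @ $21 = $9,585

Ending inventory = $9,585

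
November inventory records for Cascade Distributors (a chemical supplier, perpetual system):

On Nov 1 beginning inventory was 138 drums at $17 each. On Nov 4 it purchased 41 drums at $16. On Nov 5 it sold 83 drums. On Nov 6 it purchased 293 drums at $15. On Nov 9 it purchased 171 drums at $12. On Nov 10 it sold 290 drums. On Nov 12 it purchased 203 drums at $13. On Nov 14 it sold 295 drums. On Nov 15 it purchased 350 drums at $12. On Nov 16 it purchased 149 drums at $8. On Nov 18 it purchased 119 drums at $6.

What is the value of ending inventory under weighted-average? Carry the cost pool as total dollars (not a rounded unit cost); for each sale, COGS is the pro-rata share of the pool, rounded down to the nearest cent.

Ending inventory = $8,560.99

After Nov 1: 138 on hand, pool $2,346.00 (≈ $17.0000 each)
After Nov 4: 179 on hand, pool $3,002.00 (≈ $16.7709 each)
Nov 5, sell 83: 83/179 × $3,002.00 → $1,391.98
After Nov 6: 389 on hand, pool $6,005.02 (≈ $15.4371 each)
After Nov 9: 560 on hand, pool $8,057.02 (≈ $14.3875 each)
Nov 10, sell 290: 290/560 × $8,057.02 → $4,172.38
After Nov 12: 473 on hand, pool $6,523.64 (≈ $13.7921 each)
Nov 14, sell 295: 295/473 × $6,523.64 → $4,068.65
After Nov 15: 528 on hand, pool $6,654.99 (≈ $12.6041 each)
After Nov 16: 677 on hand, pool $7,846.99 (≈ $11.5908 each)
After Nov 18: 796 on hand, pool $8,560.99 (≈ $10.7550 each)
Total COGS = $1,391.98 + $4,172.38 + $4,068.65 = $9,633.01
Ending inventory (cost pool remaining) = $8,560.99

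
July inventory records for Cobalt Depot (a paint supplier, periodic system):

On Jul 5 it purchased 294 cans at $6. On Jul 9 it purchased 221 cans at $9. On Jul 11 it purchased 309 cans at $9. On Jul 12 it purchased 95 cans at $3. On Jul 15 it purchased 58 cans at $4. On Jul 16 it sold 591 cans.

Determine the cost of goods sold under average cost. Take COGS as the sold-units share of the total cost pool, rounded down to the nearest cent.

Jul 16, sell 591: 591/977 × $7,051.00 → $4,265.24
Ending inventory (cost pool remaining) = $2,785.76
Check: goods available $7,051.00 = COGS $4,265.24 + ending $2,785.76

COGS = $4,265.24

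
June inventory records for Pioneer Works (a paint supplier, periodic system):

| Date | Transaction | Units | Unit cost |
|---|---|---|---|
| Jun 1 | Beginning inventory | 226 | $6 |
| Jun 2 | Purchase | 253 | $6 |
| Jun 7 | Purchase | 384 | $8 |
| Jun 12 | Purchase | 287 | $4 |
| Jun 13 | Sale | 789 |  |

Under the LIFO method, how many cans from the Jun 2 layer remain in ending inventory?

135

Jun 13, 789 sold [LIFO — newest first]: 287 @ $4 + 384 @ $8 + 118 @ $6 = $4,928
Ending inventory: 226 @ $6 + 135 @ $6 = $2,166
Check: goods available $7,094 = COGS $4,928 + ending $2,166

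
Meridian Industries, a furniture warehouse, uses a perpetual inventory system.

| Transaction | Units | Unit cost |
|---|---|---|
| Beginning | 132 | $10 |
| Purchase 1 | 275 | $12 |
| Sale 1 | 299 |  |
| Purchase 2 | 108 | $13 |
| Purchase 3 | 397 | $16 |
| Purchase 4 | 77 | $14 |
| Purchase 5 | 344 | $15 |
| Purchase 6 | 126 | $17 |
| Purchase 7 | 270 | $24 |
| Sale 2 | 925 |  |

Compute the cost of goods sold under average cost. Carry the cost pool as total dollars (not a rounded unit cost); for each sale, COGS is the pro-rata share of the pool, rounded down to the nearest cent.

After Beginning: 132 on hand, pool $1,320.00 (≈ $10.0000 each)
After Purchase 1: 407 on hand, pool $4,620.00 (≈ $11.3514 each)
Sale 1, sell 299: 299/407 × $4,620.00 → $3,394.05
After Purchase 2: 216 on hand, pool $2,629.95 (≈ $12.1757 each)
After Purchase 3: 613 on hand, pool $8,981.95 (≈ $14.6524 each)
After Purchase 4: 690 on hand, pool $10,059.95 (≈ $14.5796 each)
After Purchase 5: 1034 on hand, pool $15,219.95 (≈ $14.7195 each)
After Purchase 6: 1160 on hand, pool $17,361.95 (≈ $14.9672 each)
After Purchase 7: 1430 on hand, pool $23,841.95 (≈ $16.6727 each)
Sale 2, sell 925: 925/1430 × $23,841.95 → $15,422.24
Total COGS = $3,394.05 + $15,422.24 = $18,816.29
Ending inventory (cost pool remaining) = $8,419.71
Check: goods available $27,236.00 = COGS $18,816.29 + ending $8,419.71

COGS = $18,816.29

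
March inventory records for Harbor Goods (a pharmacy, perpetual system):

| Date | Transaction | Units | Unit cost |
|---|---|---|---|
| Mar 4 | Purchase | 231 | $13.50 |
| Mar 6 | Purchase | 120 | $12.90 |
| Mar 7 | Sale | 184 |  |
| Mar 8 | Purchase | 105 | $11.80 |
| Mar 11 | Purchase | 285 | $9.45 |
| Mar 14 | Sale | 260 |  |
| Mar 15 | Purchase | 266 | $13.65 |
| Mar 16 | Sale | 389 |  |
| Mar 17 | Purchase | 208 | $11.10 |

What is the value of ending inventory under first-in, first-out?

Mar 7, 184 sold [FIFO — oldest first]: 184 @ $13.50 = $2,484.00
Mar 14, 260 sold [FIFO — oldest first]: 47 @ $13.50 + 120 @ $12.90 + 93 @ $11.80 = $3,279.90
Mar 16, 389 sold [FIFO — oldest first]: 12 @ $11.80 + 285 @ $9.45 + 92 @ $13.65 = $4,090.65
Total COGS = $2,484.00 + $3,279.90 + $4,090.65 = $9,854.55
Ending inventory: 174 @ $13.65 + 208 @ $11.10 = $4,683.90

Ending inventory = $4,683.90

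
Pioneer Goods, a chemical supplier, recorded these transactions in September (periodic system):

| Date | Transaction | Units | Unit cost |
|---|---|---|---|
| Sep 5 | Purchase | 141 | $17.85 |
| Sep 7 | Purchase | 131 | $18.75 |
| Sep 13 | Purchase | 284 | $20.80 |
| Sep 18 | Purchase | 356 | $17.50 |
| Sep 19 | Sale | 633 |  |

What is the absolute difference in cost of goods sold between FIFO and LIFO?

FIFO COGS: 141 @ $17.85 + 131 @ $18.75 + 284 @ $20.80 + 77 @ $17.50 = $12,227.80
LIFO COGS: 356 @ $17.50 + 277 @ $20.80 = $11,991.60
Difference = |$12,227.80 − $11,991.60| = $236.20

$236.20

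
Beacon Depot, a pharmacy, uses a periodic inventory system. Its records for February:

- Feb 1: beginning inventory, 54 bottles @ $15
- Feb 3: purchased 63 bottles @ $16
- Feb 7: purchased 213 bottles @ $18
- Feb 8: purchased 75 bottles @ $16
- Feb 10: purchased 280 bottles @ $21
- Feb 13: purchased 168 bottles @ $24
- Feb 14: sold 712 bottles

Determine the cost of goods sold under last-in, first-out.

Feb 14, 712 sold [LIFO — newest first]: 168 @ $24 + 280 @ $21 + 75 @ $16 + 189 @ $18 = $14,514
Ending inventory: 54 @ $15 + 63 @ $16 + 24 @ $18 = $2,250
Check: goods available $16,764 = COGS $14,514 + ending $2,250

COGS = $14,514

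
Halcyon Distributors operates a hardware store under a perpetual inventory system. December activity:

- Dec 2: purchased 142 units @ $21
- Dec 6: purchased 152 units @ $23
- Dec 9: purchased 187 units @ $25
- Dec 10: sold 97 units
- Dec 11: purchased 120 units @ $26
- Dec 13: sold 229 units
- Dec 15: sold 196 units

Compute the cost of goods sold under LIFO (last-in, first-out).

Dec 10, 97 sold [LIFO — newest first]: 97 @ $25 = $2,425
Dec 13, 229 sold [LIFO — newest first]: 120 @ $26 + 90 @ $25 + 19 @ $23 = $5,807
Dec 15, 196 sold [LIFO — newest first]: 133 @ $23 + 63 @ $21 = $4,382
Total COGS = $2,425 + $5,807 + $4,382 = $12,614
Ending inventory: 79 @ $21 = $1,659
Check: goods available $14,273 = COGS $12,614 + ending $1,659

COGS = $12,614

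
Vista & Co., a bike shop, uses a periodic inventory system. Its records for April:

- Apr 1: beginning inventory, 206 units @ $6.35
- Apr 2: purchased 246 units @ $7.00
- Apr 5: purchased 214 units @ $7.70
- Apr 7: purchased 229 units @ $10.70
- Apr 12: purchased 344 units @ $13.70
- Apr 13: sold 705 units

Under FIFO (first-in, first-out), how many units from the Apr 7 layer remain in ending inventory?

Apr 13, 705 sold [FIFO — oldest first]: 206 @ $6.35 + 246 @ $7.00 + 214 @ $7.70 + 39 @ $10.70 = $5,095.20
Ending inventory: 190 @ $10.70 + 344 @ $13.70 = $6,745.80
Check: goods available $11,841.00 = COGS $5,095.20 + ending $6,745.80

190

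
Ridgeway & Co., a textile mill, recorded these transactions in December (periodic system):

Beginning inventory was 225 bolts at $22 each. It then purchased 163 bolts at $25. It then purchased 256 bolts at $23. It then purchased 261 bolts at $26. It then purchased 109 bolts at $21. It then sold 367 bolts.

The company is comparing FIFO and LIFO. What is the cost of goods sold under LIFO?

FIFO COGS: 225 @ $22 + 142 @ $25 = $8,500
LIFO COGS: 109 @ $21 + 258 @ $26 = $8,997

COGS = $8,997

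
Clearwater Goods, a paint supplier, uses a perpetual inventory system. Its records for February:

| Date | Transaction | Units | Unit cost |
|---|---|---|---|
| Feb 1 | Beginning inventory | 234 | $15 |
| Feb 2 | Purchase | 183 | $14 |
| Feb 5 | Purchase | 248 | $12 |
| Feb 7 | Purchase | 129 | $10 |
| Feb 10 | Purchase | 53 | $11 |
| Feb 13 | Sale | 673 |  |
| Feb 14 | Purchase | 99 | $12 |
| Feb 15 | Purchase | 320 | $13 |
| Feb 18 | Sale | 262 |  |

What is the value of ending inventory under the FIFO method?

Ending inventory = $4,292

Feb 13, 673 sold [FIFO — oldest first]: 234 @ $15 + 183 @ $14 + 248 @ $12 + 8 @ $10 = $9,128
Feb 18, 262 sold [FIFO — oldest first]: 121 @ $10 + 53 @ $11 + 88 @ $12 = $2,849
Total COGS = $9,128 + $2,849 = $11,977
Ending inventory: 11 @ $12 + 320 @ $13 = $4,292
Check: goods available $16,269 = COGS $11,977 + ending $4,292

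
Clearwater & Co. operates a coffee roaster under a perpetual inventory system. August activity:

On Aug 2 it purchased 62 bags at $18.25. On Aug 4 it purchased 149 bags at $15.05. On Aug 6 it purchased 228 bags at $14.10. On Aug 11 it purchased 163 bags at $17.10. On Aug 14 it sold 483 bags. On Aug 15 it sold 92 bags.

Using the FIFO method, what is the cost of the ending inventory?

Aug 14, 483 sold [FIFO — oldest first]: 62 @ $18.25 + 149 @ $15.05 + 228 @ $14.10 + 44 @ $17.10 = $7,341.15
Aug 15, 92 sold [FIFO — oldest first]: 92 @ $17.10 = $1,573.20
Total COGS = $7,341.15 + $1,573.20 = $8,914.35
Ending inventory: 27 @ $17.10 = $461.70

Ending inventory = $461.70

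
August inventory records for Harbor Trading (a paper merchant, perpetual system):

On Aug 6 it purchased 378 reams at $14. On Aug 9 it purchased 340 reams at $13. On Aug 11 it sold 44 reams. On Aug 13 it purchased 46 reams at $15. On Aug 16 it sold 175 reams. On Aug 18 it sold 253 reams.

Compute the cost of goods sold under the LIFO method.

Aug 11, 44 sold [LIFO — newest first]: 44 @ $13 = $572
Aug 16, 175 sold [LIFO — newest first]: 46 @ $15 + 129 @ $13 = $2,367
Aug 18, 253 sold [LIFO — newest first]: 167 @ $13 + 86 @ $14 = $3,375
Total COGS = $572 + $2,367 + $3,375 = $6,314
Ending inventory: 292 @ $14 = $4,088

COGS = $6,314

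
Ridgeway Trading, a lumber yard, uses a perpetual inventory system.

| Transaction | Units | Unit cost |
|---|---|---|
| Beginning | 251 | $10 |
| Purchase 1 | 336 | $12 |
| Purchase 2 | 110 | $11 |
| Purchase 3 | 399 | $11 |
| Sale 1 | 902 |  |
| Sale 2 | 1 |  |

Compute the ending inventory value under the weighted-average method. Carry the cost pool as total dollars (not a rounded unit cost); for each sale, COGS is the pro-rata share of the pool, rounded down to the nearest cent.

After Beginning: 251 on hand, pool $2,510.00 (≈ $10.0000 each)
After Purchase 1: 587 on hand, pool $6,542.00 (≈ $11.1448 each)
After Purchase 2: 697 on hand, pool $7,752.00 (≈ $11.1220 each)
After Purchase 3: 1096 on hand, pool $12,141.00 (≈ $11.0776 each)
Sale 1, sell 902: 902/1096 × $12,141.00 → $9,991.95
Sale 2, sell 1: 1/194 × $2,149.05 → $11.07
Total COGS = $9,991.95 + $11.07 = $10,003.02
Ending inventory (cost pool remaining) = $2,137.98
Check: goods available $12,141.00 = COGS $10,003.02 + ending $2,137.98

Ending inventory = $2,137.98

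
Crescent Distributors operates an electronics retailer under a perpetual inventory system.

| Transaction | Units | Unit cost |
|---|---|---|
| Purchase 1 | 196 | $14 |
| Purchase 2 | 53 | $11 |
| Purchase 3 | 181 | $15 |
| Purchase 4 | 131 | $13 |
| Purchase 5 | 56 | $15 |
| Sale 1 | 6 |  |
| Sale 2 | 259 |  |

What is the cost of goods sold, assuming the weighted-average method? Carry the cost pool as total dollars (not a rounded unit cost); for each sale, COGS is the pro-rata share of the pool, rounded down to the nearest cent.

After Purchase 1: 196 on hand, pool $2,744.00 (≈ $14.0000 each)
After Purchase 2: 249 on hand, pool $3,327.00 (≈ $13.3614 each)
After Purchase 3: 430 on hand, pool $6,042.00 (≈ $14.0512 each)
After Purchase 4: 561 on hand, pool $7,745.00 (≈ $13.8057 each)
After Purchase 5: 617 on hand, pool $8,585.00 (≈ $13.9141 each)
Sale 1, sell 6: 6/617 × $8,585.00 → $83.48
Sale 2, sell 259: 259/611 × $8,501.52 → $3,603.75
Total COGS = $83.48 + $3,603.75 = $3,687.23
Ending inventory (cost pool remaining) = $4,897.77

COGS = $3,687.23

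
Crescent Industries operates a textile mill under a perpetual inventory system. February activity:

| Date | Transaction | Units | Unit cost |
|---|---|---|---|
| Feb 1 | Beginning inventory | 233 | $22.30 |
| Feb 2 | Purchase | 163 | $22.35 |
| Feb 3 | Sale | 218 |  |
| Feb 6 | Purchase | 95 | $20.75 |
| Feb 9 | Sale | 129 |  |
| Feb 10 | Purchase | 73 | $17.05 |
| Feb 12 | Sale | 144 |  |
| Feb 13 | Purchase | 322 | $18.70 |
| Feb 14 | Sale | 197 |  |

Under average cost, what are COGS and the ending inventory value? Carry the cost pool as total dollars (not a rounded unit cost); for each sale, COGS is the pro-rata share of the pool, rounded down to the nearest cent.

After Feb 1: 233 on hand, pool $5,195.90 (≈ $22.3000 each)
After Feb 2: 396 on hand, pool $8,838.95 (≈ $22.3206 each)
Feb 3, sell 218: 218/396 × $8,838.95 → $4,865.88
After Feb 6: 273 on hand, pool $5,944.32 (≈ $21.7741 each)
Feb 9, sell 129: 129/273 × $5,944.32 → $2,808.85
After Feb 10: 217 on hand, pool $4,380.12 (≈ $20.1849 each)
Feb 12, sell 144: 144/217 × $4,380.12 → $2,906.62
After Feb 13: 395 on hand, pool $7,494.90 (≈ $18.9744 each)
Feb 14, sell 197: 197/395 × $7,494.90 → $3,737.96
Total COGS = $4,865.88 + $2,808.85 + $2,906.62 + $3,737.96 = $14,319.31
Ending inventory (cost pool remaining) = $3,756.94

COGS = $14,319.31; ending inventory = $3,756.94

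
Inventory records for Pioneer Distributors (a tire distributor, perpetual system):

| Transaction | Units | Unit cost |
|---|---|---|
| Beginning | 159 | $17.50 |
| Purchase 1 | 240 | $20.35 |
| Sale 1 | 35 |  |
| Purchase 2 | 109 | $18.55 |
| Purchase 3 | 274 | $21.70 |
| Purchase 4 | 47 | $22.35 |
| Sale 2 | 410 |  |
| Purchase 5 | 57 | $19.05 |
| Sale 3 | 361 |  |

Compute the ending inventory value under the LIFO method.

Sale 1 (35) [LIFO — newest first]: 35 @ $20.35 = $712.25
Sale 2 (410) [LIFO — newest first]: 47 @ $22.35 + 274 @ $21.70 + 89 @ $18.55 = $8,647.20
Sale 3 (361) [LIFO — newest first]: 57 @ $19.05 + 20 @ $18.55 + 205 @ $20.35 + 79 @ $17.50 = $7,011.10
Total COGS = $712.25 + $8,647.20 + $7,011.10 = $16,370.55
Ending inventory: 80 @ $17.50 = $1,400.00
Check: goods available $17,770.55 = COGS $16,370.55 + ending $1,400.00

Ending inventory = $1,400.00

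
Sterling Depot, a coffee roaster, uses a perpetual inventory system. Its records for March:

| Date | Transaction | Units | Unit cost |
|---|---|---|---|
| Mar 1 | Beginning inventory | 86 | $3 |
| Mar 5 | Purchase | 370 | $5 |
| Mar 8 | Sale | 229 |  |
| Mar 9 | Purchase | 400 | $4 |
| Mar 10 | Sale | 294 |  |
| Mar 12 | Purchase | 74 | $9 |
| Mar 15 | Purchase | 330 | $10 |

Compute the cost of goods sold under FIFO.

Mar 8, 229 sold [FIFO — oldest first]: 86 @ $3 + 143 @ $5 = $973
Mar 10, 294 sold [FIFO — oldest first]: 227 @ $5 + 67 @ $4 = $1,403
Total COGS = $973 + $1,403 = $2,376
Ending inventory: 333 @ $4 + 74 @ $9 + 330 @ $10 = $5,298

COGS = $2,376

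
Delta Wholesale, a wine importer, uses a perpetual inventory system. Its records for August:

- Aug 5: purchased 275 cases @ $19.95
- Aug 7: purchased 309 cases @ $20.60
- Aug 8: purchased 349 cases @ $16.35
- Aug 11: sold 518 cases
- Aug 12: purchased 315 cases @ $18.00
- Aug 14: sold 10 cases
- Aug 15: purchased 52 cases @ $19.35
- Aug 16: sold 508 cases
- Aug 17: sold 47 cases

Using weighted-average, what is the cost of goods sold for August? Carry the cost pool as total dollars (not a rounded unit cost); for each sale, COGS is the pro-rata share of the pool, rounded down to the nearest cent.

COGS = $20,214.07

After Aug 5: 275 on hand, pool $5,486.25 (≈ $19.9500 each)
After Aug 7: 584 on hand, pool $11,851.65 (≈ $20.2939 each)
After Aug 8: 933 on hand, pool $17,557.80 (≈ $18.8186 each)
Aug 11, sell 518: 518/933 × $17,557.80 → $9,748.06
After Aug 12: 730 on hand, pool $13,479.74 (≈ $18.4654 each)
Aug 14, sell 10: 10/730 × $13,479.74 → $184.65
After Aug 15: 772 on hand, pool $14,301.29 (≈ $18.5250 each)
Aug 16, sell 508: 508/772 × $14,301.29 → $9,410.69
Aug 17, sell 47: 47/264 × $4,890.60 → $870.67
Total COGS = $9,748.06 + $184.65 + $9,410.69 + $870.67 = $20,214.07
Ending inventory (cost pool remaining) = $4,019.93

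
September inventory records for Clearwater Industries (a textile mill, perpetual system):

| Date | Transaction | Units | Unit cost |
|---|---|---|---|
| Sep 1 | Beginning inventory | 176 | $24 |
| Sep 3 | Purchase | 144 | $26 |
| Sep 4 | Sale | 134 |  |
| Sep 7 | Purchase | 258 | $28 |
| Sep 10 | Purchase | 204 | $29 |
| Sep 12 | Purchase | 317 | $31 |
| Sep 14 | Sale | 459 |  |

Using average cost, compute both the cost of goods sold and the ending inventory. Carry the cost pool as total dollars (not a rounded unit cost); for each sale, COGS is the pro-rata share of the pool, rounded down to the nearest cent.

COGS = $16,463.71; ending inventory = $14,471.29

After Sep 1: 176 on hand, pool $4,224.00 (≈ $24.0000 each)
After Sep 3: 320 on hand, pool $7,968.00 (≈ $24.9000 each)
Sep 4, sell 134: 134/320 × $7,968.00 → $3,336.60
After Sep 7: 444 on hand, pool $11,855.40 (≈ $26.7014 each)
After Sep 10: 648 on hand, pool $17,771.40 (≈ $27.4250 each)
After Sep 12: 965 on hand, pool $27,598.40 (≈ $28.5994 each)
Sep 14, sell 459: 459/965 × $27,598.40 → $13,127.11
Total COGS = $3,336.60 + $13,127.11 = $16,463.71
Ending inventory (cost pool remaining) = $14,471.29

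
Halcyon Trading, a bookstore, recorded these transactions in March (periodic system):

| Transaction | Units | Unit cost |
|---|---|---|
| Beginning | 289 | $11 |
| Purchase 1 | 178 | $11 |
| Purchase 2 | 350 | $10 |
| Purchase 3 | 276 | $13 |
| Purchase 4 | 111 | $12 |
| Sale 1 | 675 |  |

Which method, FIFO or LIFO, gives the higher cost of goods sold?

FIFO COGS: 289 @ $11 + 178 @ $11 + 208 @ $10 = $7,217
LIFO COGS: 111 @ $12 + 276 @ $13 + 288 @ $10 = $7,800

LIFO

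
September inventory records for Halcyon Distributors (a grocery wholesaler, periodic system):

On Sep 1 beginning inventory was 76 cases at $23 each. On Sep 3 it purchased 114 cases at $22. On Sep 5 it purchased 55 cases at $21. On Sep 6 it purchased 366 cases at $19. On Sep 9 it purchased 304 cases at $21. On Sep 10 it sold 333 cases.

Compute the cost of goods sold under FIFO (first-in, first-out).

COGS = $7,083

Sep 10, 333 sold [FIFO — oldest first]: 76 @ $23 + 114 @ $22 + 55 @ $21 + 88 @ $19 = $7,083
Ending inventory: 278 @ $19 + 304 @ $21 = $11,666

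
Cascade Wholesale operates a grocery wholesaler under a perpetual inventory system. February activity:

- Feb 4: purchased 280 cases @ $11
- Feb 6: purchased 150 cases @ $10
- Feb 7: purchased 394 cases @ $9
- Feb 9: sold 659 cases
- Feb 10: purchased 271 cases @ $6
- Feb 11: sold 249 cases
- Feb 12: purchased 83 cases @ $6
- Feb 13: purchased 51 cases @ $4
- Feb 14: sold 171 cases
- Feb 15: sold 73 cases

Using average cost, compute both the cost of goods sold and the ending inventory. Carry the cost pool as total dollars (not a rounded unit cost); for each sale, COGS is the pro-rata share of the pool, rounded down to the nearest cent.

COGS = $9,950.90; ending inventory = $503.10

After Feb 4: 280 on hand, pool $3,080.00 (≈ $11.0000 each)
After Feb 6: 430 on hand, pool $4,580.00 (≈ $10.6512 each)
After Feb 7: 824 on hand, pool $8,126.00 (≈ $9.8617 each)
Feb 9, sell 659: 659/824 × $8,126.00 → $6,498.82
After Feb 10: 436 on hand, pool $3,253.18 (≈ $7.4614 each)
Feb 11, sell 249: 249/436 × $3,253.18 → $1,857.89
After Feb 12: 270 on hand, pool $1,893.29 (≈ $7.0122 each)
After Feb 13: 321 on hand, pool $2,097.29 (≈ $6.5336 each)
Feb 14, sell 171: 171/321 × $2,097.29 → $1,117.24
Feb 15, sell 73: 73/150 × $980.05 → $476.95
Total COGS = $6,498.82 + $1,857.89 + $1,117.24 + $476.95 = $9,950.90
Ending inventory (cost pool remaining) = $503.10
Check: goods available $10,454.00 = COGS $9,950.90 + ending $503.10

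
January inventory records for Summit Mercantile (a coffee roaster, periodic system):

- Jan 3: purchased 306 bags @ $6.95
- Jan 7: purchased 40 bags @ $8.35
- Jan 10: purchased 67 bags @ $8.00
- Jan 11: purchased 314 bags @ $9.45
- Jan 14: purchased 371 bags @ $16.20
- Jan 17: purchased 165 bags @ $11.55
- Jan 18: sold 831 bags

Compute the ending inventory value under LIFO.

Ending inventory = $3,176.25

Jan 18, 831 sold [LIFO — newest first]: 165 @ $11.55 + 371 @ $16.20 + 295 @ $9.45 = $10,703.70
Ending inventory: 306 @ $6.95 + 40 @ $8.35 + 67 @ $8.00 + 19 @ $9.45 = $3,176.25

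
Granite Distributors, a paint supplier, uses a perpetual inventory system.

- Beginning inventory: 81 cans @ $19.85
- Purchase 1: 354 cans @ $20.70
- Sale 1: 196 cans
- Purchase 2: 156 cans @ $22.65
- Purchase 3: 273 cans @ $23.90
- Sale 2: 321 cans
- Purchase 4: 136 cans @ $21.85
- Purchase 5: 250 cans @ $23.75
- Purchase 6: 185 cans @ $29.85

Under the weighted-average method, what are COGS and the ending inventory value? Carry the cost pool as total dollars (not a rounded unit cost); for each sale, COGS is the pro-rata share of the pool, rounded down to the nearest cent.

COGS = $11,218.67; ending inventory = $22,206.43

After Beginning: 81 on hand, pool $1,607.85 (≈ $19.8500 each)
After Purchase 1: 435 on hand, pool $8,935.65 (≈ $20.5417 each)
Sale 1, sell 196: 196/435 × $8,935.65 → $4,026.17
After Purchase 2: 395 on hand, pool $8,442.88 (≈ $21.3744 each)
After Purchase 3: 668 on hand, pool $14,967.58 (≈ $22.4066 each)
Sale 2, sell 321: 321/668 × $14,967.58 → $7,192.50
After Purchase 4: 483 on hand, pool $10,746.68 (≈ $22.2499 each)
After Purchase 5: 733 on hand, pool $16,684.18 (≈ $22.7615 each)
After Purchase 6: 918 on hand, pool $22,206.43 (≈ $24.1900 each)
Total COGS = $4,026.17 + $7,192.50 = $11,218.67
Ending inventory (cost pool remaining) = $22,206.43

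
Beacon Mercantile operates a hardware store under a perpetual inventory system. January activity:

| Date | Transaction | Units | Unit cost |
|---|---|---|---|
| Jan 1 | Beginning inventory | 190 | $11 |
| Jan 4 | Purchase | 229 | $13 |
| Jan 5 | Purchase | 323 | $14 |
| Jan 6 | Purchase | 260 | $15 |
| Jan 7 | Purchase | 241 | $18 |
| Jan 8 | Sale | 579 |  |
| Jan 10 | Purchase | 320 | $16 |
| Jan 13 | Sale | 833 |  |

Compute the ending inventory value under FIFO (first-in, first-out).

Jan 8, 579 sold [FIFO — oldest first]: 190 @ $11 + 229 @ $13 + 160 @ $14 = $7,307
Jan 13, 833 sold [FIFO — oldest first]: 163 @ $14 + 260 @ $15 + 241 @ $18 + 169 @ $16 = $13,224
Total COGS = $7,307 + $13,224 = $20,531
Ending inventory: 151 @ $16 = $2,416
Check: goods available $22,947 = COGS $20,531 + ending $2,416

Ending inventory = $2,416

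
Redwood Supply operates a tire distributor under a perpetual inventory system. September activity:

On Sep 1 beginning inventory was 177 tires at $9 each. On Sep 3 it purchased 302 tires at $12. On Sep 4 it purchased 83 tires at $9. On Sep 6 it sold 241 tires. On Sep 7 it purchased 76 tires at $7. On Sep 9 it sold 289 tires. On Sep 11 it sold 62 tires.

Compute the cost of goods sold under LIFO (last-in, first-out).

COGS = $6,082

Sep 6, 241 sold [LIFO — newest first]: 83 @ $9 + 158 @ $12 = $2,643
Sep 9, 289 sold [LIFO — newest first]: 76 @ $7 + 144 @ $12 + 69 @ $9 = $2,881
Sep 11, 62 sold [LIFO — newest first]: 62 @ $9 = $558
Total COGS = $2,643 + $2,881 + $558 = $6,082
Ending inventory: 46 @ $9 = $414
Check: goods available $6,496 = COGS $6,082 + ending $414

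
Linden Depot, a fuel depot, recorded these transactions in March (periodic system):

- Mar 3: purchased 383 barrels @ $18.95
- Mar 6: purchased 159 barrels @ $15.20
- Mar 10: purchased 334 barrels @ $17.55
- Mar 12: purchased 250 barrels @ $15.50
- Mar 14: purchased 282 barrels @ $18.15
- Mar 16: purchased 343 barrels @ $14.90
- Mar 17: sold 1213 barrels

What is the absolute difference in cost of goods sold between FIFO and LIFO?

$963.90

FIFO COGS: 383 @ $18.95 + 159 @ $15.20 + 334 @ $17.55 + 250 @ $15.50 + 87 @ $18.15 = $20,990.40
LIFO COGS: 343 @ $14.90 + 282 @ $18.15 + 250 @ $15.50 + 334 @ $17.55 + 4 @ $15.20 = $20,026.50
Difference = |$20,990.40 − $20,026.50| = $963.90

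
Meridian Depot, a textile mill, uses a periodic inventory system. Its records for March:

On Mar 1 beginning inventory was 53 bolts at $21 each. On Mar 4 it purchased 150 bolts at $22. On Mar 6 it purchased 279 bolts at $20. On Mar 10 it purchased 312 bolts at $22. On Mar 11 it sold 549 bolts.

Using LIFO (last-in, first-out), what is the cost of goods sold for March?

Mar 11, 549 sold [LIFO — newest first]: 312 @ $22 + 237 @ $20 = $11,604
Ending inventory: 53 @ $21 + 150 @ $22 + 42 @ $20 = $5,253

COGS = $11,604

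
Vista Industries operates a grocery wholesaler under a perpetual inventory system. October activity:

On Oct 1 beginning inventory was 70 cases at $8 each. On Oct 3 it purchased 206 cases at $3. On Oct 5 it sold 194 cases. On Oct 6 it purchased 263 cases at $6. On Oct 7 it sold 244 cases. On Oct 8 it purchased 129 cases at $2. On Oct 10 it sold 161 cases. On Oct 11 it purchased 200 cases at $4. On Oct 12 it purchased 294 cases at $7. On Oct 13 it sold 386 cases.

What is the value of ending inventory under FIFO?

Ending inventory = $1,239

Oct 5, 194 sold [FIFO — oldest first]: 70 @ $8 + 124 @ $3 = $932
Oct 7, 244 sold [FIFO — oldest first]: 82 @ $3 + 162 @ $6 = $1,218
Oct 10, 161 sold [FIFO — oldest first]: 101 @ $6 + 60 @ $2 = $726
Oct 13, 386 sold [FIFO — oldest first]: 69 @ $2 + 200 @ $4 + 117 @ $7 = $1,757
Total COGS = $932 + $1,218 + $726 + $1,757 = $4,633
Ending inventory: 177 @ $7 = $1,239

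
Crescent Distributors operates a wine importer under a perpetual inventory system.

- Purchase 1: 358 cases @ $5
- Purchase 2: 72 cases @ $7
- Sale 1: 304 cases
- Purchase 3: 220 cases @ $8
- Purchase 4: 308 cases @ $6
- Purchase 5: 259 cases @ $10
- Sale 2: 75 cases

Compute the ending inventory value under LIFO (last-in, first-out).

Sale 1 (304) [LIFO — newest first]: 72 @ $7 + 232 @ $5 = $1,664
Sale 2 (75) [LIFO — newest first]: 75 @ $10 = $750
Total COGS = $1,664 + $750 = $2,414
Ending inventory: 126 @ $5 + 220 @ $8 + 308 @ $6 + 184 @ $10 = $6,078
Check: goods available $8,492 = COGS $2,414 + ending $6,078

Ending inventory = $6,078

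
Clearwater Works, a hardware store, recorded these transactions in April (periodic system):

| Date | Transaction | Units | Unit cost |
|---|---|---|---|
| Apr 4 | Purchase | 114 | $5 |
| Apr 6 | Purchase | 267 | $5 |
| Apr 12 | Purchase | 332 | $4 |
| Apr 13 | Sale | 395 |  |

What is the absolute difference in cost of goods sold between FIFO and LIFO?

$318

FIFO COGS: 114 @ $5 + 267 @ $5 + 14 @ $4 = $1,961
LIFO COGS: 332 @ $4 + 63 @ $5 = $1,643
Difference = |$1,961 − $1,643| = $318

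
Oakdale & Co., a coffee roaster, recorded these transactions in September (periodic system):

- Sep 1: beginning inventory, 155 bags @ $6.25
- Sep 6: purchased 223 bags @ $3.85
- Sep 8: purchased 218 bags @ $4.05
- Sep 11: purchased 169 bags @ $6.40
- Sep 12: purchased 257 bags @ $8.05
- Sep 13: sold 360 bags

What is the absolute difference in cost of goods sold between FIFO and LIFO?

FIFO COGS: 155 @ $6.25 + 205 @ $3.85 = $1,758.00
LIFO COGS: 257 @ $8.05 + 103 @ $6.40 = $2,728.05
Difference = |$1,758.00 − $2,728.05| = $970.05

$970.05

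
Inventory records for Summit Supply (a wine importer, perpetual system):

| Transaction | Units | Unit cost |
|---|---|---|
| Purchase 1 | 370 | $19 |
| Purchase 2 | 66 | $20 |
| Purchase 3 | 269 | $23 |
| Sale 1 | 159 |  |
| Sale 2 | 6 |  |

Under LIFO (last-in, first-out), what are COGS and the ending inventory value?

COGS = $3,795; ending inventory = $10,742

Sale 1 (159) [LIFO — newest first]: 159 @ $23 = $3,657
Sale 2 (6) [LIFO — newest first]: 6 @ $23 = $138
Total COGS = $3,657 + $138 = $3,795
Ending inventory: 370 @ $19 + 66 @ $20 + 104 @ $23 = $10,742
Check: goods available $14,537 = COGS $3,795 + ending $10,742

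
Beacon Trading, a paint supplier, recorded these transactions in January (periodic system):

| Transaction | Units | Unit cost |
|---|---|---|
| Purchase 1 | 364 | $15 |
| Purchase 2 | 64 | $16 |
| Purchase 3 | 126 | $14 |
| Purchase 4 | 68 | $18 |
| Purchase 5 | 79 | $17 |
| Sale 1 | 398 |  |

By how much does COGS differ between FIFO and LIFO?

$266

FIFO COGS: 364 @ $15 + 34 @ $16 = $6,004
LIFO COGS: 79 @ $17 + 68 @ $18 + 126 @ $14 + 64 @ $16 + 61 @ $15 = $6,270
Difference = |$6,004 − $6,270| = $266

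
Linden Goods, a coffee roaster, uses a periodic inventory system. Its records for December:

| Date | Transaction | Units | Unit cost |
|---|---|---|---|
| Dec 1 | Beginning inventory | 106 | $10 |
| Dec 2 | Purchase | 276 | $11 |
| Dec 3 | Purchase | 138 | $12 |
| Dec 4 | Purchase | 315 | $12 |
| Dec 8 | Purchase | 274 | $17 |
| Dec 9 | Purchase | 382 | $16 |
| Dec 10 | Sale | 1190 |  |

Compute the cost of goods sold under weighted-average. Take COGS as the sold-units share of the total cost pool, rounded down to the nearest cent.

COGS = $16,203.47

Dec 10, sell 1190: 1190/1491 × $20,302.00 → $16,203.47
Ending inventory (cost pool remaining) = $4,098.53
Check: goods available $20,302.00 = COGS $16,203.47 + ending $4,098.53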